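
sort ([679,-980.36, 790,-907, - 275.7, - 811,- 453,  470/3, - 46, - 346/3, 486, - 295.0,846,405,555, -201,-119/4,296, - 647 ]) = [ - 980.36, - 907,-811, - 647,-453,-295.0 , - 275.7, - 201, - 346/3, - 46, - 119/4,470/3, 296,405, 486 , 555,  679,790,846]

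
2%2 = 0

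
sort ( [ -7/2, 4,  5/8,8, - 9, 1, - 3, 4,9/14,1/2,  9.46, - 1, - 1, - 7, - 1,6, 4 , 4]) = [ - 9, - 7 ,-7/2,  -  3,-1, - 1, - 1,1/2,5/8, 9/14, 1,4,4,  4,4, 6 , 8,9.46] 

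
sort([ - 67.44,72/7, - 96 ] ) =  [  -  96, - 67.44,72/7 ]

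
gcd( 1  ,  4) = 1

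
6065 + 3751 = 9816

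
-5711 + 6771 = 1060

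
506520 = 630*804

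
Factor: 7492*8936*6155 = 412068091360 = 2^5*5^1*1117^1* 1231^1*1873^1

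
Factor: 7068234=2^1*3^1*1178039^1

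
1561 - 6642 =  - 5081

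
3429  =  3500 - 71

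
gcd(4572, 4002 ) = 6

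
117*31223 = 3653091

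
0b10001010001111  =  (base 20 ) 1227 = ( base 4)2022033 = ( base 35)77r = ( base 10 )8847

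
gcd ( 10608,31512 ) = 312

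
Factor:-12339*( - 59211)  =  3^7*17^1*43^1* 457^1 = 730604529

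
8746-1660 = 7086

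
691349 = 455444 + 235905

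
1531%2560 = 1531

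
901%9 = 1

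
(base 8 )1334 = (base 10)732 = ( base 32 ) ms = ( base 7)2064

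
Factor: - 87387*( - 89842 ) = 2^1*3^1*29^1*1549^1*29129^1 = 7851022854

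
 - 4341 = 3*(-1447 ) 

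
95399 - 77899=17500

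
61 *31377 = 1913997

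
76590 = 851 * 90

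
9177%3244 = 2689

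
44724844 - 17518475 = 27206369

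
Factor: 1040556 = 2^2*3^1*11^1*7883^1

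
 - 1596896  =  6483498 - 8080394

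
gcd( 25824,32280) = 6456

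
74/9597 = 74/9597 = 0.01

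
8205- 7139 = 1066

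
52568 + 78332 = 130900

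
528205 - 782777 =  - 254572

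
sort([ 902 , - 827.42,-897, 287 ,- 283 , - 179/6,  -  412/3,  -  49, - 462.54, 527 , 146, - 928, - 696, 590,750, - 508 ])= [- 928, - 897, - 827.42,-696  , - 508 , - 462.54, - 283, - 412/3,-49, - 179/6, 146, 287,  527,590,750, 902 ] 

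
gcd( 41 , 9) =1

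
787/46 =787/46= 17.11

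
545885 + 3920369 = 4466254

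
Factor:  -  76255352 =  - 2^3*9531919^1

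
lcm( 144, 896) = 8064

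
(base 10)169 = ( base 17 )9g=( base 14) C1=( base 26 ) 6D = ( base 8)251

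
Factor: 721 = 7^1*103^1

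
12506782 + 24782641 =37289423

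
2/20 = 1/10  =  0.10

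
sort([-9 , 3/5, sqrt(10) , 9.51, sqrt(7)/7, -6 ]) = [ - 9,  -  6, sqrt( 7)/7,3/5, sqrt( 10 ), 9.51 ] 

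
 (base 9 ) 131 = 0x6D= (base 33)3a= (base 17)67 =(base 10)109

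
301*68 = 20468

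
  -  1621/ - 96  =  16 + 85/96 = 16.89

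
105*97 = 10185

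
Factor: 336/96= 2^( - 1) * 7^1 = 7/2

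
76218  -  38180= 38038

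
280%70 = 0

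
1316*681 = 896196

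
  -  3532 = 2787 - 6319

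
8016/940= 2004/235 = 8.53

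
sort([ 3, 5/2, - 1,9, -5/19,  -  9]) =[ - 9,- 1,-5/19, 5/2,3,9 ]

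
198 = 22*9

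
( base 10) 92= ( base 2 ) 1011100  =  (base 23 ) 40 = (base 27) 3b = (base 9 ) 112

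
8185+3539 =11724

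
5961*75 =447075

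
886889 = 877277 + 9612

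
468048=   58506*8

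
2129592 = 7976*267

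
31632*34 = 1075488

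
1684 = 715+969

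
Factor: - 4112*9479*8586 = - 334662085728 = - 2^5*3^4*53^1*257^1*9479^1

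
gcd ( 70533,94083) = 3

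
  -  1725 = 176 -1901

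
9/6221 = 9/6221 = 0.00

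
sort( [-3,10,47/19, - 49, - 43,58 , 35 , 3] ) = [ - 49 , -43, - 3, 47/19,3, 10, 35,  58] 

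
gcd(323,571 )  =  1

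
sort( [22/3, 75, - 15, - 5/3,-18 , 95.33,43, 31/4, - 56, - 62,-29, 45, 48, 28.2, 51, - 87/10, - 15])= [-62,  -  56 , - 29, - 18, - 15 , - 15 , - 87/10, - 5/3,22/3, 31/4, 28.2,43, 45, 48,51, 75, 95.33]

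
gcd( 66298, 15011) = 1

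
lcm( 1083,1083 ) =1083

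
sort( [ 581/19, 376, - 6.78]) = [ - 6.78, 581/19, 376]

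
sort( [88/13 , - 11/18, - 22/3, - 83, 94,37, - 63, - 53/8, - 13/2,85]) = [ - 83, - 63, - 22/3,  -  53/8, - 13/2, -11/18 , 88/13,37,85,94]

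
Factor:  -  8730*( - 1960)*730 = 12490884000 = 2^5*3^2*5^3*7^2*73^1 * 97^1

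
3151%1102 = 947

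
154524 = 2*77262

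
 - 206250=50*( - 4125)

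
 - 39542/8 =- 19771/4 =- 4942.75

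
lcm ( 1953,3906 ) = 3906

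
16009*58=928522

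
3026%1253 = 520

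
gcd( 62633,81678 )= 1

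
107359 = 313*343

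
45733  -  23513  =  22220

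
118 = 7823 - 7705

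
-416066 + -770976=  - 1187042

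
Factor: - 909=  - 3^2*101^1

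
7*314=2198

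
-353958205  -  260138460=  - 614096665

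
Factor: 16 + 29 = 3^2 *5^1 = 45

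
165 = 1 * 165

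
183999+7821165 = 8005164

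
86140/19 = 86140/19 = 4533.68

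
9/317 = 9/317 = 0.03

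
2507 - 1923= 584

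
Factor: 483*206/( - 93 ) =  - 2^1*7^1*23^1*31^( - 1 )*103^1=   - 33166/31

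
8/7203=8/7203 = 0.00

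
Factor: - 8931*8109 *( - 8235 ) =3^6 * 5^1*13^1*17^1* 53^1*61^1*229^1 = 596390879565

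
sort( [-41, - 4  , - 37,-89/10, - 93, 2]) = [ -93,  -  41,-37, - 89/10,-4,2]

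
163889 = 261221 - 97332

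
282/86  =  141/43 = 3.28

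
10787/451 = 10787/451 = 23.92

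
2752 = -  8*(-344)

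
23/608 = 23/608 =0.04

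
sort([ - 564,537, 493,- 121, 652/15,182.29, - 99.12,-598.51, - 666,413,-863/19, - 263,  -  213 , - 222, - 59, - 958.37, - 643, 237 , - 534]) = [  -  958.37,  -  666, - 643, - 598.51, - 564,-534 , - 263, - 222, - 213, -121,- 99.12, - 59, - 863/19,652/15 , 182.29,237, 413,493,537]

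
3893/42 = 3893/42 = 92.69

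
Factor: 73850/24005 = 14770/4801 =2^1*  5^1 * 7^1*211^1*4801^( - 1 )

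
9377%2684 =1325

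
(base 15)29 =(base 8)47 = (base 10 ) 39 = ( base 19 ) 21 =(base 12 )33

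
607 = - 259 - - 866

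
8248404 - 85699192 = -77450788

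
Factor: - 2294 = -2^1 * 31^1*37^1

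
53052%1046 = 752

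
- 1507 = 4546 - 6053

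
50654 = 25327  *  2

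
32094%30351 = 1743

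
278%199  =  79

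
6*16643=99858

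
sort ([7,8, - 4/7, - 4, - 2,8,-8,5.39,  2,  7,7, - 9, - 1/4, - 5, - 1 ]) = [-9, - 8,-5, - 4, - 2, - 1, - 4/7, - 1/4,2, 5.39, 7,7, 7,8, 8 ] 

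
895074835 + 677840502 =1572915337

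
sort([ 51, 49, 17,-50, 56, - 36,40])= [ - 50,-36,17,  40, 49, 51,  56]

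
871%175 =171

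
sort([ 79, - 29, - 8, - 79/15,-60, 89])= [- 60, - 29, - 8, - 79/15, 79,  89]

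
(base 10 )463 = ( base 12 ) 327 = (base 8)717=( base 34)dl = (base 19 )157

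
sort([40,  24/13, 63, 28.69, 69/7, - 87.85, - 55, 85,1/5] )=[ - 87.85,  -  55, 1/5, 24/13, 69/7, 28.69, 40, 63, 85]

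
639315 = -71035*( - 9 )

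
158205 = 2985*53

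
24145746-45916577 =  - 21770831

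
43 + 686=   729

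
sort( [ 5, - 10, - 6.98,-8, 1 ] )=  [  -  10,-8,  -  6.98, 1,  5 ]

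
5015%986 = 85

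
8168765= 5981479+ 2187286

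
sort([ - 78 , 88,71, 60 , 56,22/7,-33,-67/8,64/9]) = [ - 78, - 33, - 67/8,  22/7,64/9 , 56,60,71, 88]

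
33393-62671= -29278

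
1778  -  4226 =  - 2448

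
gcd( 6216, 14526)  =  6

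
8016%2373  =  897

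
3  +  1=4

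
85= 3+82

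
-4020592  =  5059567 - 9080159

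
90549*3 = 271647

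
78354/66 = 13059/11 = 1187.18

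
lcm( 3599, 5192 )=316712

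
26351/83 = 317 + 40/83  =  317.48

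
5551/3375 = 1+2176/3375  =  1.64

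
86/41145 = 86/41145 = 0.00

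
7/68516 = 1/9788 = 0.00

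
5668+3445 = 9113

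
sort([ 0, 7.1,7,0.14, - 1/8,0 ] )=[ - 1/8,0,0,0.14,  7,7.1 ] 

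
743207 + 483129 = 1226336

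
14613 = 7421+7192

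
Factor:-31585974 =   -  2^1*3^1*7^1*47^1 * 16001^1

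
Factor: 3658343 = 13^2*21647^1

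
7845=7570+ 275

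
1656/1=1656= 1656.00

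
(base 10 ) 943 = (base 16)3af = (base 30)11D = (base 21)22j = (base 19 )2bc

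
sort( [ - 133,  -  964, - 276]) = [ - 964, - 276,-133]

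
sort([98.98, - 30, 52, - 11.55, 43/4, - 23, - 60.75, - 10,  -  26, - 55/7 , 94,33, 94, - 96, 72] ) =[ - 96, - 60.75, - 30, - 26, - 23,- 11.55, - 10, - 55/7, 43/4, 33,52, 72,94, 94,98.98]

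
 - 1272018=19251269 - 20523287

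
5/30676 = 5/30676 = 0.00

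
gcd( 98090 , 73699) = 1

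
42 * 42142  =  1769964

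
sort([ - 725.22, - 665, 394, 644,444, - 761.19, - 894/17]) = [ - 761.19,-725.22, - 665, - 894/17,  394,  444,644 ] 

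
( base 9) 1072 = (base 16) 31A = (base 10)794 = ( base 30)QE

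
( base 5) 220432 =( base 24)d59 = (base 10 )7617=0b1110111000001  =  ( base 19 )121H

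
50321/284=177 + 53/284  =  177.19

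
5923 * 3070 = 18183610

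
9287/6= 1547+5/6 = 1547.83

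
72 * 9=648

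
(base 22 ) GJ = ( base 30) CB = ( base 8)563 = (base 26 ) E7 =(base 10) 371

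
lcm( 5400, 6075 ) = 48600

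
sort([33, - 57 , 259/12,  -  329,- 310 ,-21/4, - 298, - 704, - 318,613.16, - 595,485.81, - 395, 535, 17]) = [ - 704, - 595, - 395, - 329, - 318, - 310,-298, - 57, - 21/4 , 17,259/12,  33, 485.81, 535,613.16 ] 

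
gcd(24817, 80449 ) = 1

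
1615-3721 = - 2106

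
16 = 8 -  - 8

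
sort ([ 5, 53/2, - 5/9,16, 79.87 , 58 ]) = [-5/9,5,  16, 53/2, 58, 79.87 ] 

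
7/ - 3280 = -7/3280 = - 0.00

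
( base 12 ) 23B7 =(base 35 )3A2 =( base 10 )4027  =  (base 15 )12D7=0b111110111011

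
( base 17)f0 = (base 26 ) 9L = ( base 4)3333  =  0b11111111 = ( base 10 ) 255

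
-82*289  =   - 23698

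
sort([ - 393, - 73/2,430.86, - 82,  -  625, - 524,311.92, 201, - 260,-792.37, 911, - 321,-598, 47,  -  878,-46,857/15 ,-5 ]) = [ - 878,-792.37,-625, - 598,-524 , - 393, - 321,-260,  -  82, - 46,-73/2, - 5, 47, 857/15, 201, 311.92 , 430.86, 911 ] 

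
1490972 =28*53249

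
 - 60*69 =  - 4140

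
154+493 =647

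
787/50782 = 787/50782 = 0.02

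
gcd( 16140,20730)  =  30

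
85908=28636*3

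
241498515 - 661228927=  - 419730412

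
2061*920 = 1896120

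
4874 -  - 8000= 12874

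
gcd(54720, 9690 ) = 570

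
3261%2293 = 968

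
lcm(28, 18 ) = 252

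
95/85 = 1 + 2/17  =  1.12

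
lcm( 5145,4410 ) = 30870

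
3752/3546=1+103/1773 = 1.06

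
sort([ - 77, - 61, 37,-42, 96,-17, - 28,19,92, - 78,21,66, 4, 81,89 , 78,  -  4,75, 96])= [ - 78, - 77,- 61, - 42, - 28, - 17, - 4,4,19, 21 , 37, 66, 75, 78,81,  89 , 92, 96,  96 ] 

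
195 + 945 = 1140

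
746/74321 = 746/74321 = 0.01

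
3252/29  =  112 + 4/29 = 112.14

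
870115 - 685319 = 184796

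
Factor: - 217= - 7^1 * 31^1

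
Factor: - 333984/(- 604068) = 392/709 = 2^3*7^2*709^ ( -1)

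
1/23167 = 1/23167 = 0.00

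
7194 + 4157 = 11351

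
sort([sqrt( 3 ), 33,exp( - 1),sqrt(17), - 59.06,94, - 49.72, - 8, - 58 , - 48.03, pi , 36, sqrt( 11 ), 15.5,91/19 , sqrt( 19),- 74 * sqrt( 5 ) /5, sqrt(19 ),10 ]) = [ - 59.06, - 58, - 49.72, - 48.03, - 74*sqrt( 5 ) /5, - 8,exp( - 1) , sqrt( 3 ),pi, sqrt(11 ), sqrt( 17), sqrt( 19 ), sqrt( 19 ),91/19  ,  10, 15.5, 33, 36, 94]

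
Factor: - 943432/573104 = - 2^( - 1 )*7^( - 1)*43^ ( - 1)*991^1 =-991/602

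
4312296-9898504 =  - 5586208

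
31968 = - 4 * ( - 7992) 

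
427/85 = 427/85 = 5.02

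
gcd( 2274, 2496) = 6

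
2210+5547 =7757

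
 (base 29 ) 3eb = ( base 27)40O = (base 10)2940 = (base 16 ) b7c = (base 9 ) 4026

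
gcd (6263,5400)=1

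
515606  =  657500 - 141894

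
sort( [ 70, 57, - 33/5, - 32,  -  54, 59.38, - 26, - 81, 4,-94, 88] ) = [ - 94, - 81, - 54,  -  32,-26, - 33/5, 4, 57,59.38,70,88]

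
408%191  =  26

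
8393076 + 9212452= 17605528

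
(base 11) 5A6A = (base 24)dil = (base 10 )7941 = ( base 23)f06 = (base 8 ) 17405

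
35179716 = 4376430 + 30803286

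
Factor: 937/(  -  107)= - 107^( - 1) * 937^1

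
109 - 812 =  - 703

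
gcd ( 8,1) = 1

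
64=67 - 3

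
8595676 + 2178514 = 10774190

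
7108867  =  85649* 83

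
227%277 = 227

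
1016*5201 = 5284216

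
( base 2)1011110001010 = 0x178A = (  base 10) 6026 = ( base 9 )8235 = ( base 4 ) 1132022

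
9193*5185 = 47665705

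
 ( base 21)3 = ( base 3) 10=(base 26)3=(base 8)3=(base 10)3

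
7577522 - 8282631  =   - 705109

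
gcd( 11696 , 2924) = 2924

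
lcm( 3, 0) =0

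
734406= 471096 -  -  263310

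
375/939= 125/313  =  0.40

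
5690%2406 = 878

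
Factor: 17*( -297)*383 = -1933767 = - 3^3*11^1*17^1*383^1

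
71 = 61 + 10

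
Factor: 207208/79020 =2^1*3^( - 2)*5^( - 1) * 59^1= 118/45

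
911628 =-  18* ( - 50646) 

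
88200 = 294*300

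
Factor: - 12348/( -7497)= 28/17=2^2*7^1*17^(  -  1 ) 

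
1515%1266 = 249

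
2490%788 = 126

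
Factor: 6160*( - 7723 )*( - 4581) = 217935028080 = 2^4 * 3^2*5^1*7^1 * 11^1*509^1 * 7723^1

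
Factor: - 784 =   -  2^4*7^2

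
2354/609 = 2354/609=3.87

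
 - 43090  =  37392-80482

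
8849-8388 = 461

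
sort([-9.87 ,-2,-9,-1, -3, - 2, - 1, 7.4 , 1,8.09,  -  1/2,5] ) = [ - 9.87, - 9,-3, - 2, - 2, - 1,-1, - 1/2, 1, 5, 7.4, 8.09]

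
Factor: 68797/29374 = 2^( - 1 )*19^(-1)  *89^1=89/38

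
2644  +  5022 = 7666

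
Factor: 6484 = 2^2*1621^1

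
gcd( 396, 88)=44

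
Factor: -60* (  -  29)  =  2^2*3^1 * 5^1*29^1 = 1740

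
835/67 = 835/67 = 12.46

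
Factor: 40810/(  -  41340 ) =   -  2^( - 1 )*3^( - 1)*7^1  *  11^1*13^( - 1 ) = - 77/78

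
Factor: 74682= 2^1 *3^4*461^1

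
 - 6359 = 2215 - 8574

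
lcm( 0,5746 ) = 0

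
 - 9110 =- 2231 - 6879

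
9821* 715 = 7022015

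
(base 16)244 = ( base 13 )358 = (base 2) 1001000100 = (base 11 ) 488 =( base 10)580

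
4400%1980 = 440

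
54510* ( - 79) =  - 4306290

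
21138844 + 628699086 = 649837930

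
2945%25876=2945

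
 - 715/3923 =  - 715/3923 =- 0.18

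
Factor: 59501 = 13^1*23^1  *  199^1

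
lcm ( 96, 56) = 672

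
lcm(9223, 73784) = 73784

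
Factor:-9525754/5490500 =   -  2^(  -  1)*5^( - 3)*7^1*79^( - 1)*139^(-1) * 680411^1 = - 4762877/2745250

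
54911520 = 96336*570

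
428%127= 47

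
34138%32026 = 2112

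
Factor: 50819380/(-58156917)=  - 2^2*3^(  -  1)*5^1*7^(-1 ) * 13^(  -  1)*  213029^( - 1 )*2540969^1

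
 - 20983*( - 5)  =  104915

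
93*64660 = 6013380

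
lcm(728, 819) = 6552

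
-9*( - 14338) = 129042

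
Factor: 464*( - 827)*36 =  - 2^6*3^2*29^1*827^1 = - 13814208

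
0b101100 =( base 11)40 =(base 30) 1e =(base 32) 1C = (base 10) 44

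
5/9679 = 5/9679 = 0.00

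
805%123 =67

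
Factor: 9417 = 3^1 * 43^1*73^1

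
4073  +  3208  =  7281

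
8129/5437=8129/5437 = 1.50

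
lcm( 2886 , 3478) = 135642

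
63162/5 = 12632 + 2/5 =12632.40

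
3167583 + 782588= 3950171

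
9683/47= 206+ 1/47  =  206.02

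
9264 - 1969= 7295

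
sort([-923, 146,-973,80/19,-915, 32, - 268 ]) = [ - 973, - 923, - 915, - 268,  80/19,32,146 ] 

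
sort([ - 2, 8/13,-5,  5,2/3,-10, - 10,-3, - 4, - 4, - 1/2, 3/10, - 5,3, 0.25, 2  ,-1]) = [ - 10, - 10  , - 5, - 5 , - 4, - 4, - 3,-2, - 1, - 1/2,0.25,3/10,8/13 , 2/3, 2,  3, 5 ] 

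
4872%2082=708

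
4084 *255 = 1041420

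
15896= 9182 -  - 6714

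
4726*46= 217396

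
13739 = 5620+8119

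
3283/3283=1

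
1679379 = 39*43061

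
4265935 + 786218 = 5052153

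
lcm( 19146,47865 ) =95730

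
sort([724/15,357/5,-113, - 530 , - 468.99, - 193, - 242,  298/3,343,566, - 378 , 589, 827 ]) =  [ - 530, - 468.99, - 378, - 242, - 193, - 113, 724/15 , 357/5,298/3,343,566, 589, 827] 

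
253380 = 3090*82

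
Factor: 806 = 2^1*13^1*31^1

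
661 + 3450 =4111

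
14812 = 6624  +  8188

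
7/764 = 7/764 = 0.01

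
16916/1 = 16916= 16916.00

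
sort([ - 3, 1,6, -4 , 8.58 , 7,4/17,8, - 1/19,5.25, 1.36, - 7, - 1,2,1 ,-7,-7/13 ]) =[- 7,-7, - 4,-3, - 1,-7/13, - 1/19, 4/17,1,1,1.36,2, 5.25,6,7,8, 8.58]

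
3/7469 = 3/7469 = 0.00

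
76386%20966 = 13488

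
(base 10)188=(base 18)A8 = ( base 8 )274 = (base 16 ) BC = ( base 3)20222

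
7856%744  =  416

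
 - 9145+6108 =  - 3037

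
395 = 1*395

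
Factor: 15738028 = 2^2 * 3934507^1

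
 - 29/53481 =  - 1  +  53452/53481 = - 0.00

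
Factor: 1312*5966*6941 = 2^6*11^1 * 19^1*41^1*157^1*631^1 = 54329927872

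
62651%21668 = 19315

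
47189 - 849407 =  -802218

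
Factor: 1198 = 2^1*599^1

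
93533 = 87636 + 5897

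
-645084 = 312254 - 957338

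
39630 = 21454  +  18176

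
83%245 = 83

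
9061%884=221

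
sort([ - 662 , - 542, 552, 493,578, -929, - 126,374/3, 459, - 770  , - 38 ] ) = [ - 929, - 770, - 662, - 542, - 126, - 38, 374/3, 459, 493,552,  578 ] 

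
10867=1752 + 9115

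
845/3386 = 845/3386 = 0.25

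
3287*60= 197220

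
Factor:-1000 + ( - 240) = -2^3*5^1 *31^1 = -1240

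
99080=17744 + 81336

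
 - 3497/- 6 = 582+5/6 = 582.83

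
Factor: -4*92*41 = - 2^4*23^1*41^1 = - 15088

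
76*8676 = 659376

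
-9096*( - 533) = 4848168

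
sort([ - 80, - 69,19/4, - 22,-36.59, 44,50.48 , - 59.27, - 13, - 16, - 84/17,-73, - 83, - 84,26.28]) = [ - 84,  -  83,- 80, - 73, - 69, - 59.27, - 36.59, - 22, - 16, - 13, - 84/17, 19/4,26.28,  44, 50.48]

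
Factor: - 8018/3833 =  - 2^1*  19^1*211^1*3833^( - 1)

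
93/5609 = 93/5609 = 0.02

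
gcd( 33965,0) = 33965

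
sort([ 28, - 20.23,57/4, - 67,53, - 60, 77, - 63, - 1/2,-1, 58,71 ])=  [ - 67,  -  63, - 60, - 20.23, - 1, - 1/2, 57/4, 28,53, 58,71,77 ]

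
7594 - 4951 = 2643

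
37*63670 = 2355790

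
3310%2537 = 773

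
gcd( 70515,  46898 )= 1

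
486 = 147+339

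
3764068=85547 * 44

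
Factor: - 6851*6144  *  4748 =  - 199855398912 = -2^13*3^1*13^1*17^1*31^1*1187^1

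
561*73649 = 41317089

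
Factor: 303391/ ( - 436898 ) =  - 2^( - 1) * 7^(-1)*2837^( - 1) * 27581^1 = - 27581/39718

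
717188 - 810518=  -  93330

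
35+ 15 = 50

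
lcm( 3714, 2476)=7428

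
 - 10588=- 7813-2775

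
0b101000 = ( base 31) 19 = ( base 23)1H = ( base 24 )1G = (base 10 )40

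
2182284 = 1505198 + 677086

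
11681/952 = 11681/952 = 12.27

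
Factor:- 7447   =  -11^1 * 677^1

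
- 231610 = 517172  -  748782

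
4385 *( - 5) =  - 21925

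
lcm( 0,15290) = 0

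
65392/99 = 65392/99 = 660.53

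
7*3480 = 24360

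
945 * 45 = 42525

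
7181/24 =299 + 5/24 = 299.21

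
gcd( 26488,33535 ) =1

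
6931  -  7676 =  - 745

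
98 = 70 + 28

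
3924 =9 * 436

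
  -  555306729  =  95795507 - 651102236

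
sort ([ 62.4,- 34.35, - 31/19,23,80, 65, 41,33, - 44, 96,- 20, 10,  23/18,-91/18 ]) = [ - 44,-34.35, - 20, - 91/18, -31/19, 23/18,10, 23 , 33, 41,62.4, 65, 80  ,  96 ]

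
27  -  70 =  - 43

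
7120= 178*40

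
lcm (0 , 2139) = 0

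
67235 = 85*791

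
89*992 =88288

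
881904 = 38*23208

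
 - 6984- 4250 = -11234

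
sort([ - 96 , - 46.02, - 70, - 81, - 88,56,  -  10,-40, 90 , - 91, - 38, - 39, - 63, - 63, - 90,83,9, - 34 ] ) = [  -  96, - 91, - 90, -88, - 81, - 70, - 63, - 63,-46.02, - 40, - 39, - 38, - 34, - 10,9 , 56,83,90 ]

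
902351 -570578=331773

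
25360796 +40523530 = 65884326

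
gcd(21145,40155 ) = 5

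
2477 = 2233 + 244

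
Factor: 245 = 5^1*7^2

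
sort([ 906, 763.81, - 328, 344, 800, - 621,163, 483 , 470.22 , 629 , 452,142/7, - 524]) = [-621, - 524, - 328 , 142/7, 163,344 , 452,470.22,483,629, 763.81, 800,906 ]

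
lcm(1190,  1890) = 32130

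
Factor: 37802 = 2^1*41^1 * 461^1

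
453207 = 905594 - 452387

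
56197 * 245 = 13768265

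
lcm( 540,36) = 540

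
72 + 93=165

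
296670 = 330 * 899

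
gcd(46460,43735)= 5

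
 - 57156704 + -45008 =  - 57201712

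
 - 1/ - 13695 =1/13695= 0.00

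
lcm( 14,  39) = 546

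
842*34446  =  29003532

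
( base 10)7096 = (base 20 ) HEG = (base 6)52504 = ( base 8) 15670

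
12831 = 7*1833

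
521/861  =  521/861 = 0.61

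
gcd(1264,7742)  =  158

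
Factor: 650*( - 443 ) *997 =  - 287086150 = - 2^1*5^2*13^1*443^1*997^1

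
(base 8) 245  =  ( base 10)165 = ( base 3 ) 20010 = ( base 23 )74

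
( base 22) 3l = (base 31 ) 2p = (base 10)87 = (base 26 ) 39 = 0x57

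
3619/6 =3619/6 = 603.17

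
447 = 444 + 3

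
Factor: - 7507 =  - 7507^1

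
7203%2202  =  597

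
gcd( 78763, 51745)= 79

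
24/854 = 12/427 = 0.03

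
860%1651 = 860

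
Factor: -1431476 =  - 2^2*89^1 * 4021^1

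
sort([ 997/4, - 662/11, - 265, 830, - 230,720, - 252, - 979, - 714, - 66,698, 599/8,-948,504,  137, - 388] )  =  [ - 979  , - 948, - 714, - 388  , - 265,-252, - 230, -66, - 662/11, 599/8, 137,997/4, 504, 698, 720,830]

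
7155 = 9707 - 2552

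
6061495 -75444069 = -69382574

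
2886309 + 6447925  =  9334234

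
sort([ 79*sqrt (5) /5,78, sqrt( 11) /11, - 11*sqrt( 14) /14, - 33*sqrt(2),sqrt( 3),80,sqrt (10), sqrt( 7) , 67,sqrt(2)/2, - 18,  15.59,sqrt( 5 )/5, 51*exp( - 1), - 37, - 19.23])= [ - 33*sqrt( 2),-37, - 19.23, - 18, - 11*sqrt( 14 ) /14,sqrt(  11)/11, sqrt(5)/5, sqrt(2 )/2, sqrt( 3), sqrt( 7), sqrt( 10 ), 15.59, 51*exp( - 1),79* sqrt(5 )/5,67,  78, 80 ]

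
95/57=5/3=1.67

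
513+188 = 701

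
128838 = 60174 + 68664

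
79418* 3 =238254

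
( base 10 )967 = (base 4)33013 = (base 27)18M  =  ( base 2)1111000111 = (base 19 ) 2ch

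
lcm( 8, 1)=8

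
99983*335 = 33494305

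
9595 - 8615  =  980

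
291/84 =3 + 13/28 = 3.46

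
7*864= 6048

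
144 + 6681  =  6825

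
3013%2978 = 35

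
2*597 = 1194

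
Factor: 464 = 2^4*29^1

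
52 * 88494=4601688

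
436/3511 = 436/3511 = 0.12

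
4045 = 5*809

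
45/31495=9/6299 = 0.00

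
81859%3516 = 991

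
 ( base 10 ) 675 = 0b1010100011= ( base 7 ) 1653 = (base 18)219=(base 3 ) 221000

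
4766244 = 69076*69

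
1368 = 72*19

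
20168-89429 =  - 69261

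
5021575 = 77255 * 65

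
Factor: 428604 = 2^2*3^1*11^1 * 17^1*191^1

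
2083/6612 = 2083/6612 = 0.32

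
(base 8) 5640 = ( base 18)936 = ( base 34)2JI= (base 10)2976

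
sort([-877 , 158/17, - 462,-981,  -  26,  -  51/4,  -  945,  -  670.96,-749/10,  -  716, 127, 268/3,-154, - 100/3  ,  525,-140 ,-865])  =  [ - 981, - 945,-877, - 865, - 716,-670.96, - 462,-154,-140,-749/10,- 100/3,  -  26 ,  -  51/4,158/17, 268/3,  127, 525]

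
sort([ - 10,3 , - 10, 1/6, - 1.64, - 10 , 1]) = [-10,  -  10 , - 10,- 1.64,1/6,1 , 3] 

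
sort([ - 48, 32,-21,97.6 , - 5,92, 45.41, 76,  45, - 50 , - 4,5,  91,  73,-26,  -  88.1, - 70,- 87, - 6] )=[ - 88.1, - 87, - 70, - 50, - 48 , - 26 , - 21, - 6 ,- 5, - 4,5, 32, 45,45.41 , 73,76, 91,92,97.6 ] 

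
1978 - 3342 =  - 1364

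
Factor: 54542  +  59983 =114525 = 3^2*5^2*509^1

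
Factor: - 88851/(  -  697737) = 7^1*19^( - 1)*4231^1 *12241^(  -  1 ) = 29617/232579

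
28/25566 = 14/12783 = 0.00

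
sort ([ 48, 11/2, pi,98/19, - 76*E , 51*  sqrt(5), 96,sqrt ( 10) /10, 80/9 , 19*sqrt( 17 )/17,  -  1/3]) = [ - 76 * E, - 1/3,sqrt( 10 ) /10, pi, 19*sqrt( 17)/17,98/19,  11/2,80/9, 48,96,51*sqrt( 5) ] 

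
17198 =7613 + 9585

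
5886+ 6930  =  12816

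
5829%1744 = 597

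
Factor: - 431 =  - 431^1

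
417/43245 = 139/14415 = 0.01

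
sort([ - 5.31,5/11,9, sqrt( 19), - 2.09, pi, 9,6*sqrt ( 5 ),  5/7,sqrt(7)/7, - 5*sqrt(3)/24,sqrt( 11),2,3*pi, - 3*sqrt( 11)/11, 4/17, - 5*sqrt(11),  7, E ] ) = [ - 5*sqrt( 11), - 5.31, - 2.09, - 3*sqrt(11) /11, -5*sqrt(3)/24,  4/17, sqrt(7)/7, 5/11, 5/7,2, E, pi,sqrt ( 11 ),sqrt (19), 7, 9,9,  3*pi, 6*sqrt( 5 ) ]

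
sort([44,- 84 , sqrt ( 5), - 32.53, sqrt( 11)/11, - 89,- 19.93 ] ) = [ - 89, - 84, - 32.53, - 19.93, sqrt ( 11)/11,sqrt (5), 44 ]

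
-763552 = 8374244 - 9137796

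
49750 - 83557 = -33807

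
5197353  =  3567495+1629858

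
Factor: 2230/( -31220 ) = - 2^( - 1)*7^(  -  1)  =  - 1/14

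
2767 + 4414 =7181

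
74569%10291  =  2532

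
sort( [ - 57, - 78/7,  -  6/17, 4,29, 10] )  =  [ - 57, - 78/7,-6/17,4,10,  29]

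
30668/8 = 7667/2 = 3833.50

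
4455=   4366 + 89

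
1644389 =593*2773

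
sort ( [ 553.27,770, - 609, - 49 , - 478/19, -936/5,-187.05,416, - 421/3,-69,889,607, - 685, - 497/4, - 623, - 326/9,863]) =[ - 685, - 623,-609, - 936/5, - 187.05,  -  421/3, - 497/4, - 69, - 49, - 326/9, - 478/19, 416, 553.27,  607, 770,  863,889]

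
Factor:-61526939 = -2437^1*25247^1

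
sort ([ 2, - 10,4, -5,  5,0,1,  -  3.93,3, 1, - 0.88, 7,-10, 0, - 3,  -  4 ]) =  [ - 10, - 10,  -  5,-4, - 3.93,  -  3, - 0.88,0, 0, 1  ,  1,2, 3,  4, 5, 7]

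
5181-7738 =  - 2557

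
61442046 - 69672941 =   -  8230895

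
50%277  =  50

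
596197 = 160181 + 436016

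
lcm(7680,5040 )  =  161280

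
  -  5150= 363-5513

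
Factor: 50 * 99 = 2^1 * 3^2 * 5^2*11^1 = 4950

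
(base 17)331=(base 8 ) 1627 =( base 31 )TK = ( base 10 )919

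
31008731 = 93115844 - 62107113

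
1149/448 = 2 + 253/448 = 2.56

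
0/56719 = 0 = 0.00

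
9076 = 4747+4329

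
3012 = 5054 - 2042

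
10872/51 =213 + 3/17 = 213.18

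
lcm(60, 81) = 1620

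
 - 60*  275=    - 16500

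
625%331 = 294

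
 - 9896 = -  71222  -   - 61326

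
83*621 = 51543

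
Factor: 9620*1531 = 14728220=2^2 * 5^1 * 13^1 * 37^1 * 1531^1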